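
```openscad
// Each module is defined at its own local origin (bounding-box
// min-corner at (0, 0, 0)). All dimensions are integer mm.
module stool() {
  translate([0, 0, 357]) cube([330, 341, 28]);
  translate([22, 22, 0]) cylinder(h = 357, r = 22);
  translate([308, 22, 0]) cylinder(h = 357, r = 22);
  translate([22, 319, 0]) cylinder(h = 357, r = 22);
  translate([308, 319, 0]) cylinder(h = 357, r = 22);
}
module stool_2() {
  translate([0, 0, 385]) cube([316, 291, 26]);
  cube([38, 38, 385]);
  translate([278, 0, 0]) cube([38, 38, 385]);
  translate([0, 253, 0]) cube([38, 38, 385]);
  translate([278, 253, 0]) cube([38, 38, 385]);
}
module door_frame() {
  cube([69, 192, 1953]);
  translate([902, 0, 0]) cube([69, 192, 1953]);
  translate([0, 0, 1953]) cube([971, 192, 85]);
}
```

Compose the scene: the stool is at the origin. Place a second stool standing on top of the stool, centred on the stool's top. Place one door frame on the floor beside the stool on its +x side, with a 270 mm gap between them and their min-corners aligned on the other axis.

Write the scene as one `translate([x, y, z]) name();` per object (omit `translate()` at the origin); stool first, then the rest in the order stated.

stool();
translate([7, 25, 385]) stool_2();
translate([600, 0, 0]) door_frame();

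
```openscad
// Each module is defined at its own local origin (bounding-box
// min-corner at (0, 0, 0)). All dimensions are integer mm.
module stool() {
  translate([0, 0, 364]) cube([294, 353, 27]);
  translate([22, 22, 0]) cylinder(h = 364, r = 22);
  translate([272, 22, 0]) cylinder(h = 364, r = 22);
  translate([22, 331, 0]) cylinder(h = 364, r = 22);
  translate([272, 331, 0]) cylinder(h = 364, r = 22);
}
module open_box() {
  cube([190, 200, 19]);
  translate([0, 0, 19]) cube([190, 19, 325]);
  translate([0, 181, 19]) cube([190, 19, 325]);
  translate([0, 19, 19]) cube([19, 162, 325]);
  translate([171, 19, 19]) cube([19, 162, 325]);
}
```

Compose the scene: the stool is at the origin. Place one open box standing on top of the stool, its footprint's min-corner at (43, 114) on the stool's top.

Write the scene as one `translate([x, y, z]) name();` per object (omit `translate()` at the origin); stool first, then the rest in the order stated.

stool();
translate([43, 114, 391]) open_box();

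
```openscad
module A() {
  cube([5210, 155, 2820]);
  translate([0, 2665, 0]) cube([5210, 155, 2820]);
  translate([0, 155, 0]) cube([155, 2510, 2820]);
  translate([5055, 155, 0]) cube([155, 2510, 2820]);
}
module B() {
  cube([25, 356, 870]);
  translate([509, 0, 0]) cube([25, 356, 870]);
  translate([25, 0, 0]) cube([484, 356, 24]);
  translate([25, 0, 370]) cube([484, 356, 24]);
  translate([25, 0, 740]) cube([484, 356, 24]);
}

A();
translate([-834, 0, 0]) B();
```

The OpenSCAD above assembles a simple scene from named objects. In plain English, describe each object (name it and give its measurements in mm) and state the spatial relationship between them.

A is a box-shaped house frame (walls only): outside footprint 5210×2820 mm, wall height 2820 mm, wall thickness 155 mm. The two y-facing walls run the full x-width; the two x-facing walls fit between the inner faces of the y-facing walls.

B is an open bookshelf. Two side panels, each 25 mm thick, 356 mm deep and 870 mm tall, stand 534 mm apart (outside-to-outside). Between them sit 3 shelves, each 24 mm thick and 356 mm deep, spanning the full gap between the sides. The bottom shelf rests on the floor (its underside at z = 0) and the clear gap between one shelf's top and the next shelf's underside is 346 mm.

The bookshelf is on the floor beside the house frame on its −x side.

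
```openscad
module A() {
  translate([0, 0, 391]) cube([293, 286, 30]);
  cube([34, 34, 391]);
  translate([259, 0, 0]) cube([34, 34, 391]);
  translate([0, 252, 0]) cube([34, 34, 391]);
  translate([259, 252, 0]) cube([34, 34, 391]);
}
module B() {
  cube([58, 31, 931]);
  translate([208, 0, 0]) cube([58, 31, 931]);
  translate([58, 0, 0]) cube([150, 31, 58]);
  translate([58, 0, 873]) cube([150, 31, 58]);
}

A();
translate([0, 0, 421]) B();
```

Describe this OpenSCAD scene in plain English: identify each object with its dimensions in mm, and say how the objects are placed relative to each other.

A is a simple wooden stool: a rectangular seat 293 mm (x) by 286 mm (y), 30 mm thick, top face at z = 421 mm, on four square legs, each 34×34 mm in cross-section. The legs rest on z = 0, each flush with a corner of the seat.

B is a picture frame with a 150×815 mm rectangular opening (x by z) and a uniform 58 mm border on every side. Frame depth is 31 mm along y. It is built from two vertical stiles running the full outside height and two horizontal rails spanning the gap between the stiles.

The picture frame is on top of the stool.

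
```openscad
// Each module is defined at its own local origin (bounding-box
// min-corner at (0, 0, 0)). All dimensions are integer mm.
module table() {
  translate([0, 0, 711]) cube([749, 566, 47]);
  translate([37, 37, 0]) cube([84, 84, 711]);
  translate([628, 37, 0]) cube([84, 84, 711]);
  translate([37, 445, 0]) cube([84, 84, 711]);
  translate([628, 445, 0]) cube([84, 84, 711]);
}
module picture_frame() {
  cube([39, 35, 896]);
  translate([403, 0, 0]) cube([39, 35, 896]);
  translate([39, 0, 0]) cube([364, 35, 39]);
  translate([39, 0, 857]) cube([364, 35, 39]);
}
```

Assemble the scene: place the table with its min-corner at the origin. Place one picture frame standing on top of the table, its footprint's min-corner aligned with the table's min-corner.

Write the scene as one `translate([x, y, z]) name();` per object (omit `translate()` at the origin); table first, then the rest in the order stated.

table();
translate([0, 0, 758]) picture_frame();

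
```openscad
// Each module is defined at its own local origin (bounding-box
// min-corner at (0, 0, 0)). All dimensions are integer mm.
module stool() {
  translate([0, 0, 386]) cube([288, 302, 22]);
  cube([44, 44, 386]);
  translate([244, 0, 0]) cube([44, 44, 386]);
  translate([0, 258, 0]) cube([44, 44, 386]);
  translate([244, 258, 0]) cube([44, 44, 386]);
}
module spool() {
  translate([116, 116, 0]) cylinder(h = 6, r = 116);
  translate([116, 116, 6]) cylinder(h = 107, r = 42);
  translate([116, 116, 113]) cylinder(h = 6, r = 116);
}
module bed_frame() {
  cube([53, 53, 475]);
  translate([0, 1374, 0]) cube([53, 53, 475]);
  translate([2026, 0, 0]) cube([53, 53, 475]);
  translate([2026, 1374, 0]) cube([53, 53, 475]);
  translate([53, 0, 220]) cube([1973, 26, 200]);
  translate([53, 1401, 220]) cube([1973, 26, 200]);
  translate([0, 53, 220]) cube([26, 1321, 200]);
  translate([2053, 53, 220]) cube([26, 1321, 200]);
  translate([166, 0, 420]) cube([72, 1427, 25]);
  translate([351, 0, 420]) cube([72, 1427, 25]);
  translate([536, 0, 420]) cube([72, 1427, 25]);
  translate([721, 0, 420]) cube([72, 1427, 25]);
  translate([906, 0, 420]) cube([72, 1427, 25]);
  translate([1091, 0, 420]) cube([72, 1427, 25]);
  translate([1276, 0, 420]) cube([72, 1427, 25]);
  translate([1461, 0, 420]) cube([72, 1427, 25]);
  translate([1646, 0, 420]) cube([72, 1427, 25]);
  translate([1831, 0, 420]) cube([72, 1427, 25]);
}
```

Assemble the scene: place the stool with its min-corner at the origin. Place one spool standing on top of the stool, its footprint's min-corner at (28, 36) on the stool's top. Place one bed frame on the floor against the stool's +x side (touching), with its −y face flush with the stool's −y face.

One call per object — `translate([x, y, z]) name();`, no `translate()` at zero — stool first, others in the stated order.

stool();
translate([28, 36, 408]) spool();
translate([288, 0, 0]) bed_frame();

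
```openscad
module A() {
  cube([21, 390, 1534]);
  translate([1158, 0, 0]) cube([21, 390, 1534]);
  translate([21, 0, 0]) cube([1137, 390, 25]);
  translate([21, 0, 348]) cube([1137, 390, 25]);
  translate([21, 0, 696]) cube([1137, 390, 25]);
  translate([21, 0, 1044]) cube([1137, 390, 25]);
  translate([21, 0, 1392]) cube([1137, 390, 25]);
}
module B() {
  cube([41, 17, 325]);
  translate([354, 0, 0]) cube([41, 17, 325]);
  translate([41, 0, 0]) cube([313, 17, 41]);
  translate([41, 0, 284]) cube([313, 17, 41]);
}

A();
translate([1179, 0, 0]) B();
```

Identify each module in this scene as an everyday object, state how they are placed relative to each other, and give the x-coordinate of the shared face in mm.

The bookshelf's +x face and the picture frame's −x face are both at x = 1179 mm.

A is a bookshelf. B is a picture frame. The picture frame is against the bookshelf's +x side, with their −y faces flush. The x-coordinate of the shared face is 1179 mm.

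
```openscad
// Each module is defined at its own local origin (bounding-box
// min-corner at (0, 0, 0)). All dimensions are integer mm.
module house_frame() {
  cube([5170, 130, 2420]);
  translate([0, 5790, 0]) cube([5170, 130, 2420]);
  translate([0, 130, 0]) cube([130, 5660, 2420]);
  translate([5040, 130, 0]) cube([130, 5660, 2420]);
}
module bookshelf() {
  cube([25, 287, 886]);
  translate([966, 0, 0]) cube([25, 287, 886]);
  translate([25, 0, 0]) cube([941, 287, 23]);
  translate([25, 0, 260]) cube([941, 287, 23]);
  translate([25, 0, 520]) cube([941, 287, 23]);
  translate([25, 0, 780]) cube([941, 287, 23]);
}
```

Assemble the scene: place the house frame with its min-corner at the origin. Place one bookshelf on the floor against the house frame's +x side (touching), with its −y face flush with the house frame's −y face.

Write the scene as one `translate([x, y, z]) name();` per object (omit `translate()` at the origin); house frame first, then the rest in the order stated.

house_frame();
translate([5170, 0, 0]) bookshelf();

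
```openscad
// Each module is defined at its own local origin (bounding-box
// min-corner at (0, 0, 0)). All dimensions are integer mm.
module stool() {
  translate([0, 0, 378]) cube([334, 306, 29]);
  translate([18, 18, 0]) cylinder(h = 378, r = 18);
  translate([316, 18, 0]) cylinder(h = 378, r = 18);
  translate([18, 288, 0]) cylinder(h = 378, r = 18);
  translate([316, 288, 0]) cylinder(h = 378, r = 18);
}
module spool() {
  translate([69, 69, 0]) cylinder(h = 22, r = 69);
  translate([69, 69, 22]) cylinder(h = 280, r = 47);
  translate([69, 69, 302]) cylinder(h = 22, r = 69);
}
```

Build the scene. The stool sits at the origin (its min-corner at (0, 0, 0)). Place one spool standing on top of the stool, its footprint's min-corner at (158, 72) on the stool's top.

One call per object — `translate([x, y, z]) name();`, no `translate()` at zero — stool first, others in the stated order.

stool();
translate([158, 72, 407]) spool();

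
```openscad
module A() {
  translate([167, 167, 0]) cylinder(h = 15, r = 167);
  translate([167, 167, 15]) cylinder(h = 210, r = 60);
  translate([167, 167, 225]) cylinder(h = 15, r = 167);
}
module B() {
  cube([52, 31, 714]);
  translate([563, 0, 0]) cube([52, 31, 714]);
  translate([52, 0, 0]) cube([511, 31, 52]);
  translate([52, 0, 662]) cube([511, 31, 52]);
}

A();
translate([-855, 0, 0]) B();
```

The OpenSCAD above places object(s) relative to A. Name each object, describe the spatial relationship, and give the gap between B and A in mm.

The picture frame's nearest face is 240 mm from the spool's −x face.

A is a spool. B is a picture frame. The picture frame is on the floor beside the spool on its −x side. The gap between the picture frame and the spool is 240 mm.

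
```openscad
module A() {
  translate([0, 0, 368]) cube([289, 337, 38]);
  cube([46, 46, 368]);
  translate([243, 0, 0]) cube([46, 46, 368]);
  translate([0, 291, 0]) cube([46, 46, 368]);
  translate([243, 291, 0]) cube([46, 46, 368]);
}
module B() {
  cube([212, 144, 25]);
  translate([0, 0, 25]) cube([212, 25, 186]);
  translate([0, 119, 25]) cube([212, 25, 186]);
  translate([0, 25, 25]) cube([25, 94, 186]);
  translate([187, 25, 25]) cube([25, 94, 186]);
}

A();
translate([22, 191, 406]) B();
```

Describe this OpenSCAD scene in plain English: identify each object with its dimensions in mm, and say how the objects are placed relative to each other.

A is a simple wooden stool: a rectangular seat 289 mm (x) by 337 mm (y), 38 mm thick, top face at z = 406 mm, on four square legs, each 46×46 mm in cross-section. The legs rest on z = 0, each flush with a corner of the seat.

B is an open storage box with external size 212×144×211 mm and wall thickness 25 mm (the base is also 25 mm thick). The base covers the whole footprint; the four walls stand on the base, with the y-facing walls full-width and the x-facing walls fitting between their inner faces.

The open box is on top of the stool.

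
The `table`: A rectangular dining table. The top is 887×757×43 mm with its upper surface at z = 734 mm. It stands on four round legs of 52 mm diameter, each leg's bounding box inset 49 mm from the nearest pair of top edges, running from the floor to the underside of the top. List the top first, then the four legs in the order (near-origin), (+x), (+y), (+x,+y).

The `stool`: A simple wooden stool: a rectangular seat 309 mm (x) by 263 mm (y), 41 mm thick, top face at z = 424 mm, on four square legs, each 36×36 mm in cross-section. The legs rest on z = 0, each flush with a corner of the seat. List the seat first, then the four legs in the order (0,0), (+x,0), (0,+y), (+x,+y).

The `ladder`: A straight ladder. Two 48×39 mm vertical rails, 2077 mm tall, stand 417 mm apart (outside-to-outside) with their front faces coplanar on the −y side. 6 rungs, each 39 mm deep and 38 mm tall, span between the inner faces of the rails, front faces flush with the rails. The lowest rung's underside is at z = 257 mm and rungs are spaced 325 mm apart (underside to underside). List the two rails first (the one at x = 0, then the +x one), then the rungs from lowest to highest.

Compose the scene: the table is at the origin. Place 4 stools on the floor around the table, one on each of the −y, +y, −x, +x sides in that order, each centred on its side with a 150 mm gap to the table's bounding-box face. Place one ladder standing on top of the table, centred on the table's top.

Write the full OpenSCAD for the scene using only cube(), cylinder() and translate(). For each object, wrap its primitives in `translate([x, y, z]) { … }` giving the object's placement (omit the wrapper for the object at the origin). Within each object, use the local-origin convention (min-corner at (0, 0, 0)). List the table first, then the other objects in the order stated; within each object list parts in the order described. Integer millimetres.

translate([0, 0, 691]) cube([887, 757, 43]);
translate([75, 75, 0]) cylinder(h = 691, r = 26);
translate([812, 75, 0]) cylinder(h = 691, r = 26);
translate([75, 682, 0]) cylinder(h = 691, r = 26);
translate([812, 682, 0]) cylinder(h = 691, r = 26);
translate([289, -413, 0]) {
  translate([0, 0, 383]) cube([309, 263, 41]);
  cube([36, 36, 383]);
  translate([273, 0, 0]) cube([36, 36, 383]);
  translate([0, 227, 0]) cube([36, 36, 383]);
  translate([273, 227, 0]) cube([36, 36, 383]);
}
translate([289, 907, 0]) {
  translate([0, 0, 383]) cube([309, 263, 41]);
  cube([36, 36, 383]);
  translate([273, 0, 0]) cube([36, 36, 383]);
  translate([0, 227, 0]) cube([36, 36, 383]);
  translate([273, 227, 0]) cube([36, 36, 383]);
}
translate([-459, 247, 0]) {
  translate([0, 0, 383]) cube([309, 263, 41]);
  cube([36, 36, 383]);
  translate([273, 0, 0]) cube([36, 36, 383]);
  translate([0, 227, 0]) cube([36, 36, 383]);
  translate([273, 227, 0]) cube([36, 36, 383]);
}
translate([1037, 247, 0]) {
  translate([0, 0, 383]) cube([309, 263, 41]);
  cube([36, 36, 383]);
  translate([273, 0, 0]) cube([36, 36, 383]);
  translate([0, 227, 0]) cube([36, 36, 383]);
  translate([273, 227, 0]) cube([36, 36, 383]);
}
translate([235, 359, 734]) {
  cube([48, 39, 2077]);
  translate([369, 0, 0]) cube([48, 39, 2077]);
  translate([48, 0, 257]) cube([321, 39, 38]);
  translate([48, 0, 582]) cube([321, 39, 38]);
  translate([48, 0, 907]) cube([321, 39, 38]);
  translate([48, 0, 1232]) cube([321, 39, 38]);
  translate([48, 0, 1557]) cube([321, 39, 38]);
  translate([48, 0, 1882]) cube([321, 39, 38]);
}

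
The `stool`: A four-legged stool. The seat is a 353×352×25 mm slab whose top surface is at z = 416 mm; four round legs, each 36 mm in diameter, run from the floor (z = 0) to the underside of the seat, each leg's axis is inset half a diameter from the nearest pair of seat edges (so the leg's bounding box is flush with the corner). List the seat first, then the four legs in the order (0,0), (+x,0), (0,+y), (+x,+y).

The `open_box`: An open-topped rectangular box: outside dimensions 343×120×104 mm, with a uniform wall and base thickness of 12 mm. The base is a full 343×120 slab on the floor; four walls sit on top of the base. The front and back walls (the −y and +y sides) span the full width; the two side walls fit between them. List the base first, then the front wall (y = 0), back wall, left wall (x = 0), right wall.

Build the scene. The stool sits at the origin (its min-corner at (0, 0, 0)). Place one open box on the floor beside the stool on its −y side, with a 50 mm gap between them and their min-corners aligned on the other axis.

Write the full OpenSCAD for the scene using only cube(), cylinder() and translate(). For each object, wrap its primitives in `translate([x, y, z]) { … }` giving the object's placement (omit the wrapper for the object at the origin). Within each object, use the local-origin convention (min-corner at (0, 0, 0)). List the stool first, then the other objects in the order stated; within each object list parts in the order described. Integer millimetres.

translate([0, 0, 391]) cube([353, 352, 25]);
translate([18, 18, 0]) cylinder(h = 391, r = 18);
translate([335, 18, 0]) cylinder(h = 391, r = 18);
translate([18, 334, 0]) cylinder(h = 391, r = 18);
translate([335, 334, 0]) cylinder(h = 391, r = 18);
translate([0, -170, 0]) {
  cube([343, 120, 12]);
  translate([0, 0, 12]) cube([343, 12, 92]);
  translate([0, 108, 12]) cube([343, 12, 92]);
  translate([0, 12, 12]) cube([12, 96, 92]);
  translate([331, 12, 12]) cube([12, 96, 92]);
}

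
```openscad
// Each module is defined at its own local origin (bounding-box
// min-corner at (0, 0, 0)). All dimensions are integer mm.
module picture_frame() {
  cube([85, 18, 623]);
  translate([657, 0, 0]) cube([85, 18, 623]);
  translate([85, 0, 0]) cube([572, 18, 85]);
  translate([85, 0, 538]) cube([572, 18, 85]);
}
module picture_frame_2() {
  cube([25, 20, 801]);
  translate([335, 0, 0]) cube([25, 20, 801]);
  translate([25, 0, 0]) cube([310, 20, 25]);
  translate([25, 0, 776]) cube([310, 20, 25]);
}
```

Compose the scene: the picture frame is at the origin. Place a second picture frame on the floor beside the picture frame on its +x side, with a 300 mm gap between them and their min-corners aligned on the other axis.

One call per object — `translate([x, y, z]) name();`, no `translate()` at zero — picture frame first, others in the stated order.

picture_frame();
translate([1042, 0, 0]) picture_frame_2();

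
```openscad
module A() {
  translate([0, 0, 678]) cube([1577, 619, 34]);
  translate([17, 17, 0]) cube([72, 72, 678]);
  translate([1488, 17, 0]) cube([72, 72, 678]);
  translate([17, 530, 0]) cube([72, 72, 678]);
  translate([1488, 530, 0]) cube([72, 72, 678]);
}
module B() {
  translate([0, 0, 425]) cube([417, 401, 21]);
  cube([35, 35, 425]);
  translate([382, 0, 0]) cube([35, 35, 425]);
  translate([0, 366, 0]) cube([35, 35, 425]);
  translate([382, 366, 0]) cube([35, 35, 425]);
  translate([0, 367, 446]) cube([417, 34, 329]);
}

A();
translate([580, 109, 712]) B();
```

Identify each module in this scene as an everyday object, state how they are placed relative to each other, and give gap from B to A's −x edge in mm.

The chair's min-x is at 580; the table's min-x is 0; gap = 580 mm.

A is a table. B is a chair. The chair is on top of the table, centred. The gap from the chair to the table's −x edge is 580 mm.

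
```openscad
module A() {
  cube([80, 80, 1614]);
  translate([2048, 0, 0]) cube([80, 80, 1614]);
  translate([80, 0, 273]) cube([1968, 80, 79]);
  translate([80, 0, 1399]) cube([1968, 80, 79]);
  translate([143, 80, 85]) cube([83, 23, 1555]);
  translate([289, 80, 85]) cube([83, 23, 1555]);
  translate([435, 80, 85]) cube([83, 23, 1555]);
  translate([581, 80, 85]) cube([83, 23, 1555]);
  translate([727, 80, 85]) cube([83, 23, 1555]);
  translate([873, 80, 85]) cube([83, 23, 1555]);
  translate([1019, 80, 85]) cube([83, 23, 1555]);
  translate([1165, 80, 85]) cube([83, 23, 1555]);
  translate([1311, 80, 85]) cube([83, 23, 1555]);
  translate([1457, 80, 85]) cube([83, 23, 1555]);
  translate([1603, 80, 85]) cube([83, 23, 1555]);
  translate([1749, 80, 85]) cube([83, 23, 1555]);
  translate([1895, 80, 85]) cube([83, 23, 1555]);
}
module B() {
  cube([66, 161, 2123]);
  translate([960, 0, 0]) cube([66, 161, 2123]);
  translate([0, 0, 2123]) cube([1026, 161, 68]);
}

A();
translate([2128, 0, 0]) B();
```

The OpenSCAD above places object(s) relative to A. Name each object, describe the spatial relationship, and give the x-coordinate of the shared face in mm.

The fence section's +x face and the door frame's −x face are both at x = 2128 mm.

A is a fence section. B is a door frame. The door frame is against the fence section's +x side, with their −y faces flush. The x-coordinate of the shared face is 2128 mm.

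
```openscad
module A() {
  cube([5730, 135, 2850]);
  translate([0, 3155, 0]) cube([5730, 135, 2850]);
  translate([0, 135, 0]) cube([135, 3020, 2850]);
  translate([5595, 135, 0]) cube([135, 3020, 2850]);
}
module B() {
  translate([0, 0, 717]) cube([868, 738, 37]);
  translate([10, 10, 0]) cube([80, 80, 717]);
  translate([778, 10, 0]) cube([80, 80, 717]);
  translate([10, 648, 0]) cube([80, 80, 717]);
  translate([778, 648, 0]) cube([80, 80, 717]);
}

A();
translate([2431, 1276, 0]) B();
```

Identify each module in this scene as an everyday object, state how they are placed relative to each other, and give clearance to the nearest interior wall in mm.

A is a house frame. B is a table. The table sits inside the house frame, centred. The clearance to the nearest interior wall is 1141 mm.

Clearances: x = 2296, y = 1141; minimum 1141 mm.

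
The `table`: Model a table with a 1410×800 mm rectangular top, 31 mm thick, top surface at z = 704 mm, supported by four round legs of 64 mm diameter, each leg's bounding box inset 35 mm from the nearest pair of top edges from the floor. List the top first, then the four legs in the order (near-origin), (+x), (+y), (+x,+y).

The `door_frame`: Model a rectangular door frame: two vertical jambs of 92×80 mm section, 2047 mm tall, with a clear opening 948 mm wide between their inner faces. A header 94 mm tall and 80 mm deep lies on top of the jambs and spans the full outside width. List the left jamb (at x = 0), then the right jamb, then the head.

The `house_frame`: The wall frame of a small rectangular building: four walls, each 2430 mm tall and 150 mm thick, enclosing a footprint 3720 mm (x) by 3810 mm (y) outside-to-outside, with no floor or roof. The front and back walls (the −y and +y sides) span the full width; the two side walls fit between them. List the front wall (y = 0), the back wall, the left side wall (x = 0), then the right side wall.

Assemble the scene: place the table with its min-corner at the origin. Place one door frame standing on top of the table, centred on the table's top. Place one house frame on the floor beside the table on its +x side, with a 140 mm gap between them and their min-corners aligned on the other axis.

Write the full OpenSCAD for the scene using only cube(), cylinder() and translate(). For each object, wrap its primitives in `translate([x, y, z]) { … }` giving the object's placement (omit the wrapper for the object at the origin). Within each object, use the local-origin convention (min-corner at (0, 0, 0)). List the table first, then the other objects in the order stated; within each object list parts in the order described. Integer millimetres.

translate([0, 0, 673]) cube([1410, 800, 31]);
translate([67, 67, 0]) cylinder(h = 673, r = 32);
translate([1343, 67, 0]) cylinder(h = 673, r = 32);
translate([67, 733, 0]) cylinder(h = 673, r = 32);
translate([1343, 733, 0]) cylinder(h = 673, r = 32);
translate([139, 360, 704]) {
  cube([92, 80, 2047]);
  translate([1040, 0, 0]) cube([92, 80, 2047]);
  translate([0, 0, 2047]) cube([1132, 80, 94]);
}
translate([1550, 0, 0]) {
  cube([3720, 150, 2430]);
  translate([0, 3660, 0]) cube([3720, 150, 2430]);
  translate([0, 150, 0]) cube([150, 3510, 2430]);
  translate([3570, 150, 0]) cube([150, 3510, 2430]);
}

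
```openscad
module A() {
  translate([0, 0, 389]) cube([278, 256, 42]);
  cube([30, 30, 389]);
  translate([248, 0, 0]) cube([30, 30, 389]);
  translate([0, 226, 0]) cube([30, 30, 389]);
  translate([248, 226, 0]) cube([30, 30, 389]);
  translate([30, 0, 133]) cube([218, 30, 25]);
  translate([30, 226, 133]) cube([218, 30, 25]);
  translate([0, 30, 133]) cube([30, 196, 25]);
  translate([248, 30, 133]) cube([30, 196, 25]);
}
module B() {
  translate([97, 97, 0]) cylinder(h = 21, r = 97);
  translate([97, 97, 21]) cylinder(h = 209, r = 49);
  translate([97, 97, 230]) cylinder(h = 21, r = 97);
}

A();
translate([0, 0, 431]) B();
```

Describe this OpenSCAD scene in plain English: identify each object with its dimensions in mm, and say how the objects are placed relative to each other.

A is a four-legged stool. The seat is 278×256 mm, 42 mm thick, top at z = 431 mm. It stands on four square legs, each 30×30 mm in cross-section, from z = 0 to the seat underside, each flush with a corner of the seat. Four stretchers, 30 mm wide and 25 mm tall, connect adjacent legs with their undersides at z = 133 mm, each running between the inner faces of the legs it joins and aligned with the legs' outer faces on the other axis.

B is a spool: two coaxial disc flanges of radius 97 mm and thickness 21 mm, joined by a core cylinder of radius 49 mm and height 209 mm. The lower flange rests on z = 0 and the three cylinders share a vertical axis.

The spool is on top of the stool.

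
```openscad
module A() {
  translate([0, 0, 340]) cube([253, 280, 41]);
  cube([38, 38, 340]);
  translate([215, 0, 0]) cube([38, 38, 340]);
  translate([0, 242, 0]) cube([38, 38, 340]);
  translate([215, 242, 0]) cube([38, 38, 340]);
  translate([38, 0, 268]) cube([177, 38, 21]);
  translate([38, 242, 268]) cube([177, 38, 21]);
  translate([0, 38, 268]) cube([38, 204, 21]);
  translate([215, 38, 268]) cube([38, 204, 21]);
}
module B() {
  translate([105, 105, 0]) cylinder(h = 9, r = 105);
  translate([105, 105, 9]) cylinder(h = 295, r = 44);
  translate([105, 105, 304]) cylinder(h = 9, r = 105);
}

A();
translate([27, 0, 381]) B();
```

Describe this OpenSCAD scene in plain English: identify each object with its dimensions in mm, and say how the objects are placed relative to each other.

A is a simple wooden stool: a rectangular seat 253 mm (x) by 280 mm (y), 41 mm thick, top face at z = 381 mm, on four square legs, each 38×38 mm in cross-section. The legs rest on z = 0, each flush with a corner of the seat. Four stretchers, 38 mm wide and 21 mm tall, connect adjacent legs with their undersides at z = 268 mm, each running between the inner faces of the legs it joins and aligned with the legs' outer faces on the other axis.

B is a spool: two coaxial disc flanges of radius 105 mm and thickness 9 mm, joined by a core cylinder of radius 44 mm and height 295 mm. The lower flange rests on z = 0 and the three cylinders share a vertical axis.

The spool is on top of the stool.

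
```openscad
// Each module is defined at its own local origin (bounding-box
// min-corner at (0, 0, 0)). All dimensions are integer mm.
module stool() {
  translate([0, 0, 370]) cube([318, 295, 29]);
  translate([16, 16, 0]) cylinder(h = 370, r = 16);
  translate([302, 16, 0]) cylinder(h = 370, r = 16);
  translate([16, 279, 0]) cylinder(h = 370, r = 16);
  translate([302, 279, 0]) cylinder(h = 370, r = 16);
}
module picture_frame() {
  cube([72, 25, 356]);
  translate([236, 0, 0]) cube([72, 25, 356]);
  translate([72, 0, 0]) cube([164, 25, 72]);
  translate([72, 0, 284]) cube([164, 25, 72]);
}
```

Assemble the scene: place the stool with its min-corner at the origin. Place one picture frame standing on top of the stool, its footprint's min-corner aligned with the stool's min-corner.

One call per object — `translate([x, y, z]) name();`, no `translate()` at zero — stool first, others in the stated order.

stool();
translate([0, 0, 399]) picture_frame();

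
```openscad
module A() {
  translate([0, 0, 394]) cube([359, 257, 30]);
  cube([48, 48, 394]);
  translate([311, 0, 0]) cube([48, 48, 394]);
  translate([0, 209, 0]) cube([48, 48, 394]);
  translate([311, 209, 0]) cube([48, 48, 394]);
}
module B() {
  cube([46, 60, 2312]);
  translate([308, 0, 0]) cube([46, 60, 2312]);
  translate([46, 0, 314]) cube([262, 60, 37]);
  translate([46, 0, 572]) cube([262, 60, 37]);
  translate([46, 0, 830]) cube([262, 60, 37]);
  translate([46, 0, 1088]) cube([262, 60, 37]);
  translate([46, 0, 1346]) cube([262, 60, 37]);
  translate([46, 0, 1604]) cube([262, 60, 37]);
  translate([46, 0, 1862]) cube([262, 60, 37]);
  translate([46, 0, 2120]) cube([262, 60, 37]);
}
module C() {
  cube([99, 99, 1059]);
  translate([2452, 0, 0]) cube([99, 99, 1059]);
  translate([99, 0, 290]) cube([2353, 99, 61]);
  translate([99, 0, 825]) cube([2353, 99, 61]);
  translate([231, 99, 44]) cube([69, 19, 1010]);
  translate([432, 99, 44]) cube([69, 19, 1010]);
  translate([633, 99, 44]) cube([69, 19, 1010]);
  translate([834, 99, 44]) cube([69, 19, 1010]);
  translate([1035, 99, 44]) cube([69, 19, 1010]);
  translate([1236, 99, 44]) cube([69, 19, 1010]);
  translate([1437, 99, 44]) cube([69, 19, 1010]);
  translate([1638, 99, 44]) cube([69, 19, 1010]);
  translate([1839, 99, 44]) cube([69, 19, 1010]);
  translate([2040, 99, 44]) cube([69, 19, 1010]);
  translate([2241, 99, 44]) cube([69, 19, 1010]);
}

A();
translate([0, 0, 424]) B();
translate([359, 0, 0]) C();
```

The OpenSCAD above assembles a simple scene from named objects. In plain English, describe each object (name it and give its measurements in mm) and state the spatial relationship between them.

A is a simple wooden stool: a rectangular seat 359 mm (x) by 257 mm (y), 30 mm thick, top face at z = 424 mm, on four square legs, each 48×48 mm in cross-section. The legs rest on z = 0, each flush with a corner of the seat.

B is a straight ladder. Two 46×60 mm vertical rails, 2312 mm tall, stand 354 mm apart (outside-to-outside) with their front faces coplanar on the −y side. 8 rungs, each 60 mm deep and 37 mm tall, span between the inner faces of the rails, front faces flush with the rails. The lowest rung's underside is at z = 314 mm and rungs are spaced 258 mm apart (underside to underside).

C is a fence section. Two 99×99 mm posts, 1059 mm tall, stand on the floor with a clear span of 2353 mm between their inner faces. Two horizontal rails of 99×61 mm section span the gap between the posts with their undersides at z = 290 mm and z = 825 mm, flush with the posts' −y face. 11 pickets, each 69 mm wide, 19 mm thick and 1010 mm tall, are fixed to the +y face of the rails with their bottoms at z = 44 mm, evenly spaced across the span with equal gaps (rounded down to the nearest mm) at the −x end and between each pair — any rounding remainder accumulates at the +x end.

The ladder is on top of the stool. The fence section is against the stool's +x side, with their −y faces flush.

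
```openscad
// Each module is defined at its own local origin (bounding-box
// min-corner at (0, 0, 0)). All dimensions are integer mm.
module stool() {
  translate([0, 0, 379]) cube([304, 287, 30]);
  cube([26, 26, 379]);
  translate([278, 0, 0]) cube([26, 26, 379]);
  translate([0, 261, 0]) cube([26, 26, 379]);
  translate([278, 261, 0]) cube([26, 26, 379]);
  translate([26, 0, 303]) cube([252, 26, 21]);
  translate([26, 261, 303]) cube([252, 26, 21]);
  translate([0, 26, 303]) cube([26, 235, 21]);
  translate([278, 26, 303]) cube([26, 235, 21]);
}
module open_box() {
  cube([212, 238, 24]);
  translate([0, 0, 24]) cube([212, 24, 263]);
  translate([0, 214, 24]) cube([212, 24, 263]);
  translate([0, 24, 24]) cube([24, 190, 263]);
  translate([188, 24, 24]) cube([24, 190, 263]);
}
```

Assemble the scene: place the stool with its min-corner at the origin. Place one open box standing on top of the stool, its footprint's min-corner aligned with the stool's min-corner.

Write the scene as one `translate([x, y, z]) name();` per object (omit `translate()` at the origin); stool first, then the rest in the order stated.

stool();
translate([0, 0, 409]) open_box();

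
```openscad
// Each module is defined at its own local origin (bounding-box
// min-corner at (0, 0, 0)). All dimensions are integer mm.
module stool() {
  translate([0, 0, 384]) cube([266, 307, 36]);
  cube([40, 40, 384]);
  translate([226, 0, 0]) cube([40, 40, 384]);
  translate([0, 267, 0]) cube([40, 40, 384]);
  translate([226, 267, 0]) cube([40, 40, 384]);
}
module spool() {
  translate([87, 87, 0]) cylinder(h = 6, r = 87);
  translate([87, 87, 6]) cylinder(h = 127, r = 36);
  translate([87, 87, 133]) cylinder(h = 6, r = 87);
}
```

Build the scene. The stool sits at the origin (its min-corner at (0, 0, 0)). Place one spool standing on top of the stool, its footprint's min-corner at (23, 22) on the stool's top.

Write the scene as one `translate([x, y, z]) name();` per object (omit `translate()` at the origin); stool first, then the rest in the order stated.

stool();
translate([23, 22, 420]) spool();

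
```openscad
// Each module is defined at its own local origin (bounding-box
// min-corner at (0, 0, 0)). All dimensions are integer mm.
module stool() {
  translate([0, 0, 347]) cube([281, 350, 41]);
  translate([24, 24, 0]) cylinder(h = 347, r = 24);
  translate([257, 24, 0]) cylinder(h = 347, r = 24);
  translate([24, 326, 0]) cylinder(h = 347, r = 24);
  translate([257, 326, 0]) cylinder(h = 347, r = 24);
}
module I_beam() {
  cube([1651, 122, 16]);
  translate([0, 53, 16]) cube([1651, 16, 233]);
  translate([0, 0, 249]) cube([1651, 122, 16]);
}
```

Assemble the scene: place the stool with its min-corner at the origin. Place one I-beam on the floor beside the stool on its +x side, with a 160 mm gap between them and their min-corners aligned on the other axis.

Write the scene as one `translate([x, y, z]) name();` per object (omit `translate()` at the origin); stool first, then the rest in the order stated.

stool();
translate([441, 0, 0]) I_beam();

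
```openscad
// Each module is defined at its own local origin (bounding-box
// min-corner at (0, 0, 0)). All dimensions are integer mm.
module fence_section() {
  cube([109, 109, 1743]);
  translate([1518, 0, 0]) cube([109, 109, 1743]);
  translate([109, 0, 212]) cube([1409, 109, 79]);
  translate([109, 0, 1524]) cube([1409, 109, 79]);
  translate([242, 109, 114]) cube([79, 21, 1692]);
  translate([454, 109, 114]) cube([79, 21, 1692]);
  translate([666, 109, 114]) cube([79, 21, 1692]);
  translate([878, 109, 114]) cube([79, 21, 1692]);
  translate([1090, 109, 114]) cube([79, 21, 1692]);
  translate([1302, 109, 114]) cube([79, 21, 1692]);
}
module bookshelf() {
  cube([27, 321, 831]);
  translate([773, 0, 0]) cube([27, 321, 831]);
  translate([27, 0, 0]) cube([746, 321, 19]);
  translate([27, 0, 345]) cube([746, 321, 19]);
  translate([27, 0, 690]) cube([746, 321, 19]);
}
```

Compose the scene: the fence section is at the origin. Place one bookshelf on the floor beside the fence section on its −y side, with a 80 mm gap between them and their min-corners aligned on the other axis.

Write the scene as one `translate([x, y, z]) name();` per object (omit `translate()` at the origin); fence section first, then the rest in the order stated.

fence_section();
translate([0, -401, 0]) bookshelf();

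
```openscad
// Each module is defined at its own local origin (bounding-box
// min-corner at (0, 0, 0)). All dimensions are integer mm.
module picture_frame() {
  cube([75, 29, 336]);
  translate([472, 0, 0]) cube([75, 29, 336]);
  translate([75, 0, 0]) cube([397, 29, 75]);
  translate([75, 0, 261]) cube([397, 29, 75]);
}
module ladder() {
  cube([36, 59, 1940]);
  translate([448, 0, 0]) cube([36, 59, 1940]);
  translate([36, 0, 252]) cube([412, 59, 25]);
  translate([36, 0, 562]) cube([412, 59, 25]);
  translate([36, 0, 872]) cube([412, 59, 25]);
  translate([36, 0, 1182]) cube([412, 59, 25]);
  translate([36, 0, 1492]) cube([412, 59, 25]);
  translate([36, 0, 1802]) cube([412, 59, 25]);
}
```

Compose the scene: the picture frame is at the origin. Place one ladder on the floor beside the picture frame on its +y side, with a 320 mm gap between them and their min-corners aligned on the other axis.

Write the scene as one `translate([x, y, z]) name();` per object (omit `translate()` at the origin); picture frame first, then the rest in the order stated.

picture_frame();
translate([0, 349, 0]) ladder();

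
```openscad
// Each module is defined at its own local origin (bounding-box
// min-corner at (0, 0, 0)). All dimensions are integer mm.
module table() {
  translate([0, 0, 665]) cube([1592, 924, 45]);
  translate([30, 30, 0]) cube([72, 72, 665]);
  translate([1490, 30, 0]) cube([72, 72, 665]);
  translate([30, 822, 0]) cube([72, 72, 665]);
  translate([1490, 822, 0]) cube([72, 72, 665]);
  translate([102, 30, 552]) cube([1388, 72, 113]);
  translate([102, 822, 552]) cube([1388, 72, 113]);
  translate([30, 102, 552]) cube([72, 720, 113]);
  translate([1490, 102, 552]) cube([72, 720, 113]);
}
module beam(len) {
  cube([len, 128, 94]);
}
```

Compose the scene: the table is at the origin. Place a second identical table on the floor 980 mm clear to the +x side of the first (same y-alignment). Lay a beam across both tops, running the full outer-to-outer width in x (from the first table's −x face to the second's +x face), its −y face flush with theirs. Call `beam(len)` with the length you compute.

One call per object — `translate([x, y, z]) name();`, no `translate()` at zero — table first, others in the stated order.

table();
translate([2572, 0, 0]) table();
translate([0, 0, 710]) beam(4164);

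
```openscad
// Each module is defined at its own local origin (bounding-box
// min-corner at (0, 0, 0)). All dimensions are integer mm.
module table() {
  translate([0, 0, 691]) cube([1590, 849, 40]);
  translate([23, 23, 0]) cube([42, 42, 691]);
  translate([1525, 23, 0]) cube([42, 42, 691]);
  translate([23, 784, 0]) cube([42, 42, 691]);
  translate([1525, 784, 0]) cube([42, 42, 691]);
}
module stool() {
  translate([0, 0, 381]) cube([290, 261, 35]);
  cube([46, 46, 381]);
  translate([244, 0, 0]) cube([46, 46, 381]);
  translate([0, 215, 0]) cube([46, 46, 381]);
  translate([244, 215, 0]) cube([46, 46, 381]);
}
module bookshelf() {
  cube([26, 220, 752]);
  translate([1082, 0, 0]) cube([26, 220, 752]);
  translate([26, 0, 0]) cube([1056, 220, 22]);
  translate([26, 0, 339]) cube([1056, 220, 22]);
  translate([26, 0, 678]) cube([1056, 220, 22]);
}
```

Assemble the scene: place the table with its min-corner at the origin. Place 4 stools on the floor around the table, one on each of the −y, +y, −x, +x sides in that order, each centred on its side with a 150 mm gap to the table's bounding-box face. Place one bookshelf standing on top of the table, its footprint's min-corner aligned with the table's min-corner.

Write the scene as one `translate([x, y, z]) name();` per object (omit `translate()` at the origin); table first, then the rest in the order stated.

table();
translate([650, -411, 0]) stool();
translate([650, 999, 0]) stool();
translate([-440, 294, 0]) stool();
translate([1740, 294, 0]) stool();
translate([0, 0, 731]) bookshelf();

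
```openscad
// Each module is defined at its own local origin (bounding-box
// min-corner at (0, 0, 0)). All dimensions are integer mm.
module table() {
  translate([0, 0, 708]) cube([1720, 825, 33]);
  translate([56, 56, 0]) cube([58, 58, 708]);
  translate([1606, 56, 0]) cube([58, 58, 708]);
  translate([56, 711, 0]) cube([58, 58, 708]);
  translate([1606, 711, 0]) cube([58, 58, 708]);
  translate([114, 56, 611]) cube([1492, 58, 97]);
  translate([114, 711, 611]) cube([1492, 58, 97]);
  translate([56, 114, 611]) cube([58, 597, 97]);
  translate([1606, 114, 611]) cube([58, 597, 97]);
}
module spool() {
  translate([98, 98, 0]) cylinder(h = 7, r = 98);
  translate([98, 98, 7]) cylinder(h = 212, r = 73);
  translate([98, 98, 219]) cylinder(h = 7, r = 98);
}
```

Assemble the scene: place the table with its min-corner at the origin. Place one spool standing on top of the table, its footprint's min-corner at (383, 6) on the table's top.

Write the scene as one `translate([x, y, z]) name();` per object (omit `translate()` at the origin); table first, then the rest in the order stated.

table();
translate([383, 6, 741]) spool();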